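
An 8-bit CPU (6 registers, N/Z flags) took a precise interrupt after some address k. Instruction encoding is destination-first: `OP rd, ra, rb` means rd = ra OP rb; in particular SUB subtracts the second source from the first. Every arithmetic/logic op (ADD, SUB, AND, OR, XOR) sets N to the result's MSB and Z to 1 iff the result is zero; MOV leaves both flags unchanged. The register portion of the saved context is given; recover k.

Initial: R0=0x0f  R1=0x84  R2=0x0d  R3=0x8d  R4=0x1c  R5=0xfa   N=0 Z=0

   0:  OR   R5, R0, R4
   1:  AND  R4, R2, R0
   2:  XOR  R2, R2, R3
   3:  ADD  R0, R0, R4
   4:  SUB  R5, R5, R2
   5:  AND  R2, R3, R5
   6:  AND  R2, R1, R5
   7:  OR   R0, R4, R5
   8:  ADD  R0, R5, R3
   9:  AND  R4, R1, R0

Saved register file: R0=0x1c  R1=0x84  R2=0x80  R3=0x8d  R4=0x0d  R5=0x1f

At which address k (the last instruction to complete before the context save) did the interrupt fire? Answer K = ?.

after  0: R0=0x0f R1=0x84 R2=0x0d R3=0x8d R4=0x1c R5=0x1f  N=0 Z=0
after  1: R0=0x0f R1=0x84 R2=0x0d R3=0x8d R4=0x0d R5=0x1f  N=0 Z=0
after  2: R0=0x0f R1=0x84 R2=0x80 R3=0x8d R4=0x0d R5=0x1f  N=1 Z=0
after  3: R0=0x1c R1=0x84 R2=0x80 R3=0x8d R4=0x0d R5=0x1f  N=0 Z=0
-- IRQ taken; context saved, return-PC = 4 --

K = 3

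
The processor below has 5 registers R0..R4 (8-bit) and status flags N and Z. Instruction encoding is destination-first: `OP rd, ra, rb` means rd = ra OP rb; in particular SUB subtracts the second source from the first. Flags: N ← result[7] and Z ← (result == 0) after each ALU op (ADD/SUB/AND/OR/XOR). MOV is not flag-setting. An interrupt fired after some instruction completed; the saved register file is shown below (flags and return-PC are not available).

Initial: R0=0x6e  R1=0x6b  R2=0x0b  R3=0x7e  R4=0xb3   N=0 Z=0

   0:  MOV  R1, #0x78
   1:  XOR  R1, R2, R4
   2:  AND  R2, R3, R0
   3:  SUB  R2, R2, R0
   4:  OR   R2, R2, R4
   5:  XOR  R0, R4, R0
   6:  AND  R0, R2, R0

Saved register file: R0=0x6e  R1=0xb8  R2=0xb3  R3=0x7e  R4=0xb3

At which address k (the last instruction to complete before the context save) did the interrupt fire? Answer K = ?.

after  0: R0=0x6e R1=0x78 R2=0x0b R3=0x7e R4=0xb3  N=0 Z=0
after  1: R0=0x6e R1=0xb8 R2=0x0b R3=0x7e R4=0xb3  N=1 Z=0
after  2: R0=0x6e R1=0xb8 R2=0x6e R3=0x7e R4=0xb3  N=0 Z=0
after  3: R0=0x6e R1=0xb8 R2=0x00 R3=0x7e R4=0xb3  N=0 Z=1
after  4: R0=0x6e R1=0xb8 R2=0xb3 R3=0x7e R4=0xb3  N=1 Z=0
-- IRQ taken; context saved, return-PC = 5 --

K = 4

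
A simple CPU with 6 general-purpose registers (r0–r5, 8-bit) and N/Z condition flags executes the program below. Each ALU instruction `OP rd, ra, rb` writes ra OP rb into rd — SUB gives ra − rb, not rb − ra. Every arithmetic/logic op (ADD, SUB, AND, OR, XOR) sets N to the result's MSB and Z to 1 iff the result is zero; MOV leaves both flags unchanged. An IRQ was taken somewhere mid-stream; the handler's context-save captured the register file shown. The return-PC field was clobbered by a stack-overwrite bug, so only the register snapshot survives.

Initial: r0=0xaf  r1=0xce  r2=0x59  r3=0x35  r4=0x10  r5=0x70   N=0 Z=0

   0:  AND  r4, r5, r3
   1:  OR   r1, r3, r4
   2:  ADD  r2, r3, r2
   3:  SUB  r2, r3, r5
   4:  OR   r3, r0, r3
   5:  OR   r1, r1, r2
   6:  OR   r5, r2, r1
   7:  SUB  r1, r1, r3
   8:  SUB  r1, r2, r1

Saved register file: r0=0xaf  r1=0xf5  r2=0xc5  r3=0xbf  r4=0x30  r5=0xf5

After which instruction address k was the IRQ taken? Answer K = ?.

after  0: r0=0xaf r1=0xce r2=0x59 r3=0x35 r4=0x30 r5=0x70  N=0 Z=0
after  1: r0=0xaf r1=0x35 r2=0x59 r3=0x35 r4=0x30 r5=0x70  N=0 Z=0
after  2: r0=0xaf r1=0x35 r2=0x8e r3=0x35 r4=0x30 r5=0x70  N=1 Z=0
after  3: r0=0xaf r1=0x35 r2=0xc5 r3=0x35 r4=0x30 r5=0x70  N=1 Z=0
after  4: r0=0xaf r1=0x35 r2=0xc5 r3=0xbf r4=0x30 r5=0x70  N=1 Z=0
after  5: r0=0xaf r1=0xf5 r2=0xc5 r3=0xbf r4=0x30 r5=0x70  N=1 Z=0
after  6: r0=0xaf r1=0xf5 r2=0xc5 r3=0xbf r4=0x30 r5=0xf5  N=1 Z=0
-- IRQ taken; context saved, return-PC = 7 --

K = 6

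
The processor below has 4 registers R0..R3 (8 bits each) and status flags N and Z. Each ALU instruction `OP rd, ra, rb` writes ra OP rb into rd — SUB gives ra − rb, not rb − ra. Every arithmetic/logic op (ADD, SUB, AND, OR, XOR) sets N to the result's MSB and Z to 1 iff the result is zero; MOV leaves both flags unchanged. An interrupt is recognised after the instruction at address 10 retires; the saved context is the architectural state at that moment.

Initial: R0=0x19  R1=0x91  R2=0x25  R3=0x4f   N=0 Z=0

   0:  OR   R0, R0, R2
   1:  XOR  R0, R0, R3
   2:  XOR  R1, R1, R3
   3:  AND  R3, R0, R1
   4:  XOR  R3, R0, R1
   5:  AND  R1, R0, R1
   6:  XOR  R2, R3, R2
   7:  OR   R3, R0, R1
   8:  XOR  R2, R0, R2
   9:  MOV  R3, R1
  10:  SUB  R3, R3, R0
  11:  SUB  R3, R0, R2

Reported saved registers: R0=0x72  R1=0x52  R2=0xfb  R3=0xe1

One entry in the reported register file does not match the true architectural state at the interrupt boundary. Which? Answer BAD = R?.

after  0: R0=0x3d R1=0x91 R2=0x25 R3=0x4f  N=0 Z=0
after  1: R0=0x72 R1=0x91 R2=0x25 R3=0x4f  N=0 Z=0
after  2: R0=0x72 R1=0xde R2=0x25 R3=0x4f  N=1 Z=0
after  3: R0=0x72 R1=0xde R2=0x25 R3=0x52  N=0 Z=0
after  4: R0=0x72 R1=0xde R2=0x25 R3=0xac  N=1 Z=0
after  5: R0=0x72 R1=0x52 R2=0x25 R3=0xac  N=0 Z=0
after  6: R0=0x72 R1=0x52 R2=0x89 R3=0xac  N=1 Z=0
after  7: R0=0x72 R1=0x52 R2=0x89 R3=0x72  N=0 Z=0
after  8: R0=0x72 R1=0x52 R2=0xfb R3=0x72  N=1 Z=0
after  9: R0=0x72 R1=0x52 R2=0xfb R3=0x52  N=1 Z=0
after 10: R0=0x72 R1=0x52 R2=0xfb R3=0xe0  N=1 Z=0
-- IRQ taken; context saved, return-PC = 11 --
mismatch: R3: reported 0xe1 vs actual 0xe0

BAD = R3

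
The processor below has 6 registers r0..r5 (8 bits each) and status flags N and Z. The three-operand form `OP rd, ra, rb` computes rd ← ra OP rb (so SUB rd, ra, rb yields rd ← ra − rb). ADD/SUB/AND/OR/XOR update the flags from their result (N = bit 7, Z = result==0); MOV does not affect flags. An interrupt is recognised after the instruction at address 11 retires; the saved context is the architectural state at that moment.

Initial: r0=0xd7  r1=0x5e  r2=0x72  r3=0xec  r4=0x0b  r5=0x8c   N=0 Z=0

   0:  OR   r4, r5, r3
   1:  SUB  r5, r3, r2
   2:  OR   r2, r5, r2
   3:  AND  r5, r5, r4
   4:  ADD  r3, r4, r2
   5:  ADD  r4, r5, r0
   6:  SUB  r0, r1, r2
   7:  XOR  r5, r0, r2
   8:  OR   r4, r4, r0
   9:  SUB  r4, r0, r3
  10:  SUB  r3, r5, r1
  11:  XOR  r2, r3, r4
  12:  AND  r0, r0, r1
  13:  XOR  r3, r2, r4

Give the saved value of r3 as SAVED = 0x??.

after  0: r0=0xd7 r1=0x5e r2=0x72 r3=0xec r4=0xec r5=0x8c  N=1 Z=0
after  1: r0=0xd7 r1=0x5e r2=0x72 r3=0xec r4=0xec r5=0x7a  N=0 Z=0
after  2: r0=0xd7 r1=0x5e r2=0x7a r3=0xec r4=0xec r5=0x7a  N=0 Z=0
after  3: r0=0xd7 r1=0x5e r2=0x7a r3=0xec r4=0xec r5=0x68  N=0 Z=0
after  4: r0=0xd7 r1=0x5e r2=0x7a r3=0x66 r4=0xec r5=0x68  N=0 Z=0
after  5: r0=0xd7 r1=0x5e r2=0x7a r3=0x66 r4=0x3f r5=0x68  N=0 Z=0
after  6: r0=0xe4 r1=0x5e r2=0x7a r3=0x66 r4=0x3f r5=0x68  N=1 Z=0
after  7: r0=0xe4 r1=0x5e r2=0x7a r3=0x66 r4=0x3f r5=0x9e  N=1 Z=0
after  8: r0=0xe4 r1=0x5e r2=0x7a r3=0x66 r4=0xff r5=0x9e  N=1 Z=0
after  9: r0=0xe4 r1=0x5e r2=0x7a r3=0x66 r4=0x7e r5=0x9e  N=0 Z=0
after 10: r0=0xe4 r1=0x5e r2=0x7a r3=0x40 r4=0x7e r5=0x9e  N=0 Z=0
after 11: r0=0xe4 r1=0x5e r2=0x3e r3=0x40 r4=0x7e r5=0x9e  N=0 Z=0
-- IRQ taken; context saved, return-PC = 12 --

SAVED = 0x40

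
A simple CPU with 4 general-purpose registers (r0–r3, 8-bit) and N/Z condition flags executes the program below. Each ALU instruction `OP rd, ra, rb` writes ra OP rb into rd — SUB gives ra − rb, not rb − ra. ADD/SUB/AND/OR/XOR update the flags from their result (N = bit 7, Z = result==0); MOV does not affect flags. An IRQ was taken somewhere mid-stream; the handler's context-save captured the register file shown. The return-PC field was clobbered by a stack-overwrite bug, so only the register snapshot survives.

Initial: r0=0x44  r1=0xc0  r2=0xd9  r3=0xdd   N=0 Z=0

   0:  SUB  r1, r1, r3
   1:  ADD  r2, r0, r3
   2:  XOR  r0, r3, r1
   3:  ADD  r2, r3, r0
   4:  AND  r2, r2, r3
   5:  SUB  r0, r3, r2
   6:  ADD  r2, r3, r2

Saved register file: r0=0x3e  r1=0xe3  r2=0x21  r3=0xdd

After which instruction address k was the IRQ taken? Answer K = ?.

K = 2

after  0: r0=0x44 r1=0xe3 r2=0xd9 r3=0xdd  N=1 Z=0
after  1: r0=0x44 r1=0xe3 r2=0x21 r3=0xdd  N=0 Z=0
after  2: r0=0x3e r1=0xe3 r2=0x21 r3=0xdd  N=0 Z=0
-- IRQ taken; context saved, return-PC = 3 --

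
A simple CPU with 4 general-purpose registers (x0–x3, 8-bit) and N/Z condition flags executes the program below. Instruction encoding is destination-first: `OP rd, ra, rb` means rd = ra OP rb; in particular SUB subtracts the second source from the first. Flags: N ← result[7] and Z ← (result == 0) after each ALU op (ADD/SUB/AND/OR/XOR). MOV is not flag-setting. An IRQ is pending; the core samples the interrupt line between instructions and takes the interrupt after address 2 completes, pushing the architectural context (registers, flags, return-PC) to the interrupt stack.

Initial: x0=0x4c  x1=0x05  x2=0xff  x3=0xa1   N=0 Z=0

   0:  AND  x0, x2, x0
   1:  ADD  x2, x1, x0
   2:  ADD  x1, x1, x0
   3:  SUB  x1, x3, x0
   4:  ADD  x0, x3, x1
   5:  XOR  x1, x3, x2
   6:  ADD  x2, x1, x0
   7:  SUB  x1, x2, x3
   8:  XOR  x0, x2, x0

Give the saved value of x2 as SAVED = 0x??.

after  0: x0=0x4c x1=0x05 x2=0xff x3=0xa1  N=0 Z=0
after  1: x0=0x4c x1=0x05 x2=0x51 x3=0xa1  N=0 Z=0
after  2: x0=0x4c x1=0x51 x2=0x51 x3=0xa1  N=0 Z=0
-- IRQ taken; context saved, return-PC = 3 --

SAVED = 0x51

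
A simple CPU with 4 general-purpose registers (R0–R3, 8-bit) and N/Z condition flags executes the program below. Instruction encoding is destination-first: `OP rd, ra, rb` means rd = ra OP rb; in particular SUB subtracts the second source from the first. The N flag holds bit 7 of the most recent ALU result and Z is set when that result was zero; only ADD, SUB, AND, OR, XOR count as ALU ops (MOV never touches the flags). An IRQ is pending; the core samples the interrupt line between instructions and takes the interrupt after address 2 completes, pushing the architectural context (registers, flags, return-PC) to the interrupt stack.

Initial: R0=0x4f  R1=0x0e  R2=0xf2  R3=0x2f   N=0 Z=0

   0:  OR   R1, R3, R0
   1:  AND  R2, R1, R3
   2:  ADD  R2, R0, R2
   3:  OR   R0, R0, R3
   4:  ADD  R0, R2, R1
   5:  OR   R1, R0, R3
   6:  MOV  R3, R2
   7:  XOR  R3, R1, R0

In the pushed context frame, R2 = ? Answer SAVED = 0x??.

SAVED = 0x7e

after  0: R0=0x4f R1=0x6f R2=0xf2 R3=0x2f  N=0 Z=0
after  1: R0=0x4f R1=0x6f R2=0x2f R3=0x2f  N=0 Z=0
after  2: R0=0x4f R1=0x6f R2=0x7e R3=0x2f  N=0 Z=0
-- IRQ taken; context saved, return-PC = 3 --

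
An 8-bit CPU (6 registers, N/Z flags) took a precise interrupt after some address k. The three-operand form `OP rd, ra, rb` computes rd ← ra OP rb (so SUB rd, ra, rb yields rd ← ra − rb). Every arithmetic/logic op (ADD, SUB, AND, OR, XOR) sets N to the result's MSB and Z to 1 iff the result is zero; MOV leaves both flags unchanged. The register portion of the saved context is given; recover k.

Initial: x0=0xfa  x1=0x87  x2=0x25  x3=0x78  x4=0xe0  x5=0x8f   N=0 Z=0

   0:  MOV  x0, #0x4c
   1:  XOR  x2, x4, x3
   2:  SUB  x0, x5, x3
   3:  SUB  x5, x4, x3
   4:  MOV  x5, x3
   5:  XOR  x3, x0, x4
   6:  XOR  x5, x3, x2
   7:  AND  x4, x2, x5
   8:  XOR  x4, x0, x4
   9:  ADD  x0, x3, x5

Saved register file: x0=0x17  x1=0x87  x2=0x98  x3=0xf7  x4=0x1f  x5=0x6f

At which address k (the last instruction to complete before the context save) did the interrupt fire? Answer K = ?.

K = 8

after  0: x0=0x4c x1=0x87 x2=0x25 x3=0x78 x4=0xe0 x5=0x8f  N=0 Z=0
after  1: x0=0x4c x1=0x87 x2=0x98 x3=0x78 x4=0xe0 x5=0x8f  N=1 Z=0
after  2: x0=0x17 x1=0x87 x2=0x98 x3=0x78 x4=0xe0 x5=0x8f  N=0 Z=0
after  3: x0=0x17 x1=0x87 x2=0x98 x3=0x78 x4=0xe0 x5=0x68  N=0 Z=0
after  4: x0=0x17 x1=0x87 x2=0x98 x3=0x78 x4=0xe0 x5=0x78  N=0 Z=0
after  5: x0=0x17 x1=0x87 x2=0x98 x3=0xf7 x4=0xe0 x5=0x78  N=1 Z=0
after  6: x0=0x17 x1=0x87 x2=0x98 x3=0xf7 x4=0xe0 x5=0x6f  N=0 Z=0
after  7: x0=0x17 x1=0x87 x2=0x98 x3=0xf7 x4=0x08 x5=0x6f  N=0 Z=0
after  8: x0=0x17 x1=0x87 x2=0x98 x3=0xf7 x4=0x1f x5=0x6f  N=0 Z=0
-- IRQ taken; context saved, return-PC = 9 --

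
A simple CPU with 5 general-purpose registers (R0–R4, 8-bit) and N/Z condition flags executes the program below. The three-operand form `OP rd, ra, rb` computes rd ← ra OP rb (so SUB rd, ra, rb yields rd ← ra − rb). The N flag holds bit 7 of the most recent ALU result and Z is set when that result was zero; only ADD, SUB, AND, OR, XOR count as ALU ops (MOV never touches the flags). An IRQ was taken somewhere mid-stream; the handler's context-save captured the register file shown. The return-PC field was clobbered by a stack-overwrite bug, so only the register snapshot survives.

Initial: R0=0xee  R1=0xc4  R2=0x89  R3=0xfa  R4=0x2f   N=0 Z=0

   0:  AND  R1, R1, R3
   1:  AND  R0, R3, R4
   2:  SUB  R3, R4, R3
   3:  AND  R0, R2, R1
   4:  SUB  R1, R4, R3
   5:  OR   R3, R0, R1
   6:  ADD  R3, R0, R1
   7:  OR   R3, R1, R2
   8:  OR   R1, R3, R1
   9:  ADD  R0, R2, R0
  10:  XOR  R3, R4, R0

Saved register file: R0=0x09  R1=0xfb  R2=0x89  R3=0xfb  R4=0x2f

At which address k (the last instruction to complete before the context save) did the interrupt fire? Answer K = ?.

after  0: R0=0xee R1=0xc0 R2=0x89 R3=0xfa R4=0x2f  N=1 Z=0
after  1: R0=0x2a R1=0xc0 R2=0x89 R3=0xfa R4=0x2f  N=0 Z=0
after  2: R0=0x2a R1=0xc0 R2=0x89 R3=0x35 R4=0x2f  N=0 Z=0
after  3: R0=0x80 R1=0xc0 R2=0x89 R3=0x35 R4=0x2f  N=1 Z=0
after  4: R0=0x80 R1=0xfa R2=0x89 R3=0x35 R4=0x2f  N=1 Z=0
after  5: R0=0x80 R1=0xfa R2=0x89 R3=0xfa R4=0x2f  N=1 Z=0
after  6: R0=0x80 R1=0xfa R2=0x89 R3=0x7a R4=0x2f  N=0 Z=0
after  7: R0=0x80 R1=0xfa R2=0x89 R3=0xfb R4=0x2f  N=1 Z=0
after  8: R0=0x80 R1=0xfb R2=0x89 R3=0xfb R4=0x2f  N=1 Z=0
after  9: R0=0x09 R1=0xfb R2=0x89 R3=0xfb R4=0x2f  N=0 Z=0
-- IRQ taken; context saved, return-PC = 10 --

K = 9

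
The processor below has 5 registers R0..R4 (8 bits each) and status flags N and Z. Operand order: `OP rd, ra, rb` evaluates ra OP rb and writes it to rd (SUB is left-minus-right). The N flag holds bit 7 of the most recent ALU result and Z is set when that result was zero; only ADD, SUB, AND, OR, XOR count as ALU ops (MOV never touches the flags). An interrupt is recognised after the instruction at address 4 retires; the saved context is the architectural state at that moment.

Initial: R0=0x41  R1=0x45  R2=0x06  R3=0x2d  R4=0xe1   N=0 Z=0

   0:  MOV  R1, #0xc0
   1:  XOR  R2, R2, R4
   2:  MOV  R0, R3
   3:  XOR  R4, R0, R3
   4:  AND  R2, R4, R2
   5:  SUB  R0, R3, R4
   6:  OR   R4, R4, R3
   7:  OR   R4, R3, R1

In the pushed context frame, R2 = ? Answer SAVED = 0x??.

SAVED = 0x00

after  0: R0=0x41 R1=0xc0 R2=0x06 R3=0x2d R4=0xe1  N=0 Z=0
after  1: R0=0x41 R1=0xc0 R2=0xe7 R3=0x2d R4=0xe1  N=1 Z=0
after  2: R0=0x2d R1=0xc0 R2=0xe7 R3=0x2d R4=0xe1  N=1 Z=0
after  3: R0=0x2d R1=0xc0 R2=0xe7 R3=0x2d R4=0x00  N=0 Z=1
after  4: R0=0x2d R1=0xc0 R2=0x00 R3=0x2d R4=0x00  N=0 Z=1
-- IRQ taken; context saved, return-PC = 5 --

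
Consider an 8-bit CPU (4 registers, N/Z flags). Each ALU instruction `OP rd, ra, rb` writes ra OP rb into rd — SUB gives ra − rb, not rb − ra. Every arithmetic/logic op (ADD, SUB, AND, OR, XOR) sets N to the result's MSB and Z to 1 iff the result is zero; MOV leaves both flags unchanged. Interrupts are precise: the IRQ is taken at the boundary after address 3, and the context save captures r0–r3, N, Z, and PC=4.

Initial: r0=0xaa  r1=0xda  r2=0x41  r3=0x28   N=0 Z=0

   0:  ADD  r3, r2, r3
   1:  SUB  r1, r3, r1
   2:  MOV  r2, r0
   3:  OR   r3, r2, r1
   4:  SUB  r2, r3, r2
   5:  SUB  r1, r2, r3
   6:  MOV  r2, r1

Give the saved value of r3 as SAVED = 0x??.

after  0: r0=0xaa r1=0xda r2=0x41 r3=0x69  N=0 Z=0
after  1: r0=0xaa r1=0x8f r2=0x41 r3=0x69  N=1 Z=0
after  2: r0=0xaa r1=0x8f r2=0xaa r3=0x69  N=1 Z=0
after  3: r0=0xaa r1=0x8f r2=0xaa r3=0xaf  N=1 Z=0
-- IRQ taken; context saved, return-PC = 4 --

SAVED = 0xaf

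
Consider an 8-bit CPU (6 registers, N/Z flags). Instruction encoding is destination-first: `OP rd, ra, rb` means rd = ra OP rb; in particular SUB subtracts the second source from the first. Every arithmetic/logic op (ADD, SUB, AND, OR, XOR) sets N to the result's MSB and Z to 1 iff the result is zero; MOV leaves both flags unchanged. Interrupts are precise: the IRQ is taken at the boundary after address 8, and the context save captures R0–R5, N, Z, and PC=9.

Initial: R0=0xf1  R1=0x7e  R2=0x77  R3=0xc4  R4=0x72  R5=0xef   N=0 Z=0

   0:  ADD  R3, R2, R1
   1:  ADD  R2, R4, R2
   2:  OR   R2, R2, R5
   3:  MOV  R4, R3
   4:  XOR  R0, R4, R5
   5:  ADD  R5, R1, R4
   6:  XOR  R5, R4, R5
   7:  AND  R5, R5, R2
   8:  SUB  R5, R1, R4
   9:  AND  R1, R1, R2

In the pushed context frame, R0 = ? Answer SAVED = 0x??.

after  0: R0=0xf1 R1=0x7e R2=0x77 R3=0xf5 R4=0x72 R5=0xef  N=1 Z=0
after  1: R0=0xf1 R1=0x7e R2=0xe9 R3=0xf5 R4=0x72 R5=0xef  N=1 Z=0
after  2: R0=0xf1 R1=0x7e R2=0xef R3=0xf5 R4=0x72 R5=0xef  N=1 Z=0
after  3: R0=0xf1 R1=0x7e R2=0xef R3=0xf5 R4=0xf5 R5=0xef  N=1 Z=0
after  4: R0=0x1a R1=0x7e R2=0xef R3=0xf5 R4=0xf5 R5=0xef  N=0 Z=0
after  5: R0=0x1a R1=0x7e R2=0xef R3=0xf5 R4=0xf5 R5=0x73  N=0 Z=0
after  6: R0=0x1a R1=0x7e R2=0xef R3=0xf5 R4=0xf5 R5=0x86  N=1 Z=0
after  7: R0=0x1a R1=0x7e R2=0xef R3=0xf5 R4=0xf5 R5=0x86  N=1 Z=0
after  8: R0=0x1a R1=0x7e R2=0xef R3=0xf5 R4=0xf5 R5=0x89  N=1 Z=0
-- IRQ taken; context saved, return-PC = 9 --

SAVED = 0x1a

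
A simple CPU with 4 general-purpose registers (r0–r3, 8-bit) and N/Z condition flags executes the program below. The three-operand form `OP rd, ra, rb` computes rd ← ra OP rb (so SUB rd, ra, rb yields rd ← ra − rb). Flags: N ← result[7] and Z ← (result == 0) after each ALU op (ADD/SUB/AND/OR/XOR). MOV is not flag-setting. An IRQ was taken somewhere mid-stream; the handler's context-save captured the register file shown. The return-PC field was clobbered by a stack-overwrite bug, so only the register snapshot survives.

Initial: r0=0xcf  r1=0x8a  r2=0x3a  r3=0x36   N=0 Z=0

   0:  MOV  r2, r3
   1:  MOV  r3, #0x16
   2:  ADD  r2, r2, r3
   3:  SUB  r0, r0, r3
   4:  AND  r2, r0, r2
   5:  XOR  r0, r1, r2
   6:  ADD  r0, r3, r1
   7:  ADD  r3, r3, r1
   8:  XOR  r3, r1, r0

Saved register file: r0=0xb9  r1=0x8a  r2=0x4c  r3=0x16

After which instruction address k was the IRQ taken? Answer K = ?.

after  0: r0=0xcf r1=0x8a r2=0x36 r3=0x36  N=0 Z=0
after  1: r0=0xcf r1=0x8a r2=0x36 r3=0x16  N=0 Z=0
after  2: r0=0xcf r1=0x8a r2=0x4c r3=0x16  N=0 Z=0
after  3: r0=0xb9 r1=0x8a r2=0x4c r3=0x16  N=1 Z=0
-- IRQ taken; context saved, return-PC = 4 --

K = 3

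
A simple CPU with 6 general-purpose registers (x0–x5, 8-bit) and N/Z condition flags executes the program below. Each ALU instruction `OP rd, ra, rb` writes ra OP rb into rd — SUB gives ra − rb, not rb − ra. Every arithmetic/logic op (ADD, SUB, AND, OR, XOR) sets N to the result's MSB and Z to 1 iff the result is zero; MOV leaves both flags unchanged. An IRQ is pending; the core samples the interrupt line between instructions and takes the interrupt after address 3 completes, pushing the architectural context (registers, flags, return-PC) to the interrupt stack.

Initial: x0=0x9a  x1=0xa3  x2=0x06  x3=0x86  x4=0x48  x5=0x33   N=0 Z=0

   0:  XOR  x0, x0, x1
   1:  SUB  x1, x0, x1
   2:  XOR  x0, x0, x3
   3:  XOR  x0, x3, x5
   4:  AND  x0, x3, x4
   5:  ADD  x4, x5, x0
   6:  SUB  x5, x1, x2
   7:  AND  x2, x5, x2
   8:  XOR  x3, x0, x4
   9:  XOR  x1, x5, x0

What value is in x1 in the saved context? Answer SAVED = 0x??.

SAVED = 0x96

after  0: x0=0x39 x1=0xa3 x2=0x06 x3=0x86 x4=0x48 x5=0x33  N=0 Z=0
after  1: x0=0x39 x1=0x96 x2=0x06 x3=0x86 x4=0x48 x5=0x33  N=1 Z=0
after  2: x0=0xbf x1=0x96 x2=0x06 x3=0x86 x4=0x48 x5=0x33  N=1 Z=0
after  3: x0=0xb5 x1=0x96 x2=0x06 x3=0x86 x4=0x48 x5=0x33  N=1 Z=0
-- IRQ taken; context saved, return-PC = 4 --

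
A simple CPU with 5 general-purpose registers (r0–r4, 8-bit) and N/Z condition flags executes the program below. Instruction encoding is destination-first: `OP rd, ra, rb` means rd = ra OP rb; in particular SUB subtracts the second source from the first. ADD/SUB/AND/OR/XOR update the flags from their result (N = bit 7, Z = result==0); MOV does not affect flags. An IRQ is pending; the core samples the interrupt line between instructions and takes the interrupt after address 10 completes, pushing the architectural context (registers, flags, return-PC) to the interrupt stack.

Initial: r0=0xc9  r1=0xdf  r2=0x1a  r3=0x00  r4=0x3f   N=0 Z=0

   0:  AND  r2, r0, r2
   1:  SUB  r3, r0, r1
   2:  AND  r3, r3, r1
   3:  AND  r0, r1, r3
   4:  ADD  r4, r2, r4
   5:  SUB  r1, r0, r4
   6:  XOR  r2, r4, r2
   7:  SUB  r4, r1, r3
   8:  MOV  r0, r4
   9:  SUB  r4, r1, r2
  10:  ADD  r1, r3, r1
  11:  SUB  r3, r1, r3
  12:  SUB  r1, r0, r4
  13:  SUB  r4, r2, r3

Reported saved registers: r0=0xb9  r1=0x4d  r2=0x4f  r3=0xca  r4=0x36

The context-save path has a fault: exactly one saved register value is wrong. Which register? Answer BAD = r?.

BAD = r4

after  0: r0=0xc9 r1=0xdf r2=0x08 r3=0x00 r4=0x3f  N=0 Z=0
after  1: r0=0xc9 r1=0xdf r2=0x08 r3=0xea r4=0x3f  N=1 Z=0
after  2: r0=0xc9 r1=0xdf r2=0x08 r3=0xca r4=0x3f  N=1 Z=0
after  3: r0=0xca r1=0xdf r2=0x08 r3=0xca r4=0x3f  N=1 Z=0
after  4: r0=0xca r1=0xdf r2=0x08 r3=0xca r4=0x47  N=0 Z=0
after  5: r0=0xca r1=0x83 r2=0x08 r3=0xca r4=0x47  N=1 Z=0
after  6: r0=0xca r1=0x83 r2=0x4f r3=0xca r4=0x47  N=0 Z=0
after  7: r0=0xca r1=0x83 r2=0x4f r3=0xca r4=0xb9  N=1 Z=0
after  8: r0=0xb9 r1=0x83 r2=0x4f r3=0xca r4=0xb9  N=1 Z=0
after  9: r0=0xb9 r1=0x83 r2=0x4f r3=0xca r4=0x34  N=0 Z=0
after 10: r0=0xb9 r1=0x4d r2=0x4f r3=0xca r4=0x34  N=0 Z=0
-- IRQ taken; context saved, return-PC = 11 --
mismatch: r4: reported 0x36 vs actual 0x34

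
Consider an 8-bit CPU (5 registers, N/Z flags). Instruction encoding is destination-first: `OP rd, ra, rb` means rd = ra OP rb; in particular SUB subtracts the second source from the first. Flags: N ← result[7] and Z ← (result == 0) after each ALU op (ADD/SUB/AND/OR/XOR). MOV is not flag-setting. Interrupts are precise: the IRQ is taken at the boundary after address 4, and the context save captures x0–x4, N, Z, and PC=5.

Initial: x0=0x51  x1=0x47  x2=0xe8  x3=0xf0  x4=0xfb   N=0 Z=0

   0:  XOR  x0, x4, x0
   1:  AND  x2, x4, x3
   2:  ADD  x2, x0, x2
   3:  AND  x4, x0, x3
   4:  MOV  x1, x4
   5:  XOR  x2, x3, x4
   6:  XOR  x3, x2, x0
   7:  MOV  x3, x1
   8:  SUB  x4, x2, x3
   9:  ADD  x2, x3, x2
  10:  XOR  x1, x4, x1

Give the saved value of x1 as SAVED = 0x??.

after  0: x0=0xaa x1=0x47 x2=0xe8 x3=0xf0 x4=0xfb  N=1 Z=0
after  1: x0=0xaa x1=0x47 x2=0xf0 x3=0xf0 x4=0xfb  N=1 Z=0
after  2: x0=0xaa x1=0x47 x2=0x9a x3=0xf0 x4=0xfb  N=1 Z=0
after  3: x0=0xaa x1=0x47 x2=0x9a x3=0xf0 x4=0xa0  N=1 Z=0
after  4: x0=0xaa x1=0xa0 x2=0x9a x3=0xf0 x4=0xa0  N=1 Z=0
-- IRQ taken; context saved, return-PC = 5 --

SAVED = 0xa0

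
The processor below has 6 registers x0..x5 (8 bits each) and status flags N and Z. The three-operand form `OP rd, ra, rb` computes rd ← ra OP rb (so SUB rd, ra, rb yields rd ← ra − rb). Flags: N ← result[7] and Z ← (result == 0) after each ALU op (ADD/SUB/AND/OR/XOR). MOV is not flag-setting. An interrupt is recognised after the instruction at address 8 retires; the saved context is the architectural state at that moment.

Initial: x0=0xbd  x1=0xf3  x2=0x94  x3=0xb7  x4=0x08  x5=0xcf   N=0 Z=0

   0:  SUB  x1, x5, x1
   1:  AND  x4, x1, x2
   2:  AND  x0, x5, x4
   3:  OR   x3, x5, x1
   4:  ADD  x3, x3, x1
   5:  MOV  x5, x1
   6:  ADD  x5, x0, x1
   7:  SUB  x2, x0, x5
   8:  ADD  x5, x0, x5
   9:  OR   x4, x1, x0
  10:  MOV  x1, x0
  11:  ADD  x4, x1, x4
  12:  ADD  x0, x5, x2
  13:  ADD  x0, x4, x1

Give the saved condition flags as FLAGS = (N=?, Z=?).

after  0: x0=0xbd x1=0xdc x2=0x94 x3=0xb7 x4=0x08 x5=0xcf  N=1 Z=0
after  1: x0=0xbd x1=0xdc x2=0x94 x3=0xb7 x4=0x94 x5=0xcf  N=1 Z=0
after  2: x0=0x84 x1=0xdc x2=0x94 x3=0xb7 x4=0x94 x5=0xcf  N=1 Z=0
after  3: x0=0x84 x1=0xdc x2=0x94 x3=0xdf x4=0x94 x5=0xcf  N=1 Z=0
after  4: x0=0x84 x1=0xdc x2=0x94 x3=0xbb x4=0x94 x5=0xcf  N=1 Z=0
after  5: x0=0x84 x1=0xdc x2=0x94 x3=0xbb x4=0x94 x5=0xdc  N=1 Z=0
after  6: x0=0x84 x1=0xdc x2=0x94 x3=0xbb x4=0x94 x5=0x60  N=0 Z=0
after  7: x0=0x84 x1=0xdc x2=0x24 x3=0xbb x4=0x94 x5=0x60  N=0 Z=0
after  8: x0=0x84 x1=0xdc x2=0x24 x3=0xbb x4=0x94 x5=0xe4  N=1 Z=0
-- IRQ taken; context saved, return-PC = 9 --

FLAGS = (N=1, Z=0)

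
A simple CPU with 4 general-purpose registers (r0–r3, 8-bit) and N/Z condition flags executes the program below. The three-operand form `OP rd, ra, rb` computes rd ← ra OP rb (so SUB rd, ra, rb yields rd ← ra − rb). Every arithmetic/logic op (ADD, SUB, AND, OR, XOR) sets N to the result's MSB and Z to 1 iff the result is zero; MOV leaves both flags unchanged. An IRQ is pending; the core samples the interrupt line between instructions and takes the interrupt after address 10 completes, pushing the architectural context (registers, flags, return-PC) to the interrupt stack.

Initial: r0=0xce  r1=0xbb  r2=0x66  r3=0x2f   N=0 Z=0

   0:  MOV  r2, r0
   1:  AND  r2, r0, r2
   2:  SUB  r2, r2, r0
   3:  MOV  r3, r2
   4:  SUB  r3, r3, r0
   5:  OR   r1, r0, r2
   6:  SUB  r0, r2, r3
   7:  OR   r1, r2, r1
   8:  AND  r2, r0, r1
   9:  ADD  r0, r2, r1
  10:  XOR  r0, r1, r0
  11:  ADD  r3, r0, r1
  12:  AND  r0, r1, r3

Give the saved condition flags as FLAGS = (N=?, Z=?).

FLAGS = (N=0, Z=0)

after  0: r0=0xce r1=0xbb r2=0xce r3=0x2f  N=0 Z=0
after  1: r0=0xce r1=0xbb r2=0xce r3=0x2f  N=1 Z=0
after  2: r0=0xce r1=0xbb r2=0x00 r3=0x2f  N=0 Z=1
after  3: r0=0xce r1=0xbb r2=0x00 r3=0x00  N=0 Z=1
after  4: r0=0xce r1=0xbb r2=0x00 r3=0x32  N=0 Z=0
after  5: r0=0xce r1=0xce r2=0x00 r3=0x32  N=1 Z=0
after  6: r0=0xce r1=0xce r2=0x00 r3=0x32  N=1 Z=0
after  7: r0=0xce r1=0xce r2=0x00 r3=0x32  N=1 Z=0
after  8: r0=0xce r1=0xce r2=0xce r3=0x32  N=1 Z=0
after  9: r0=0x9c r1=0xce r2=0xce r3=0x32  N=1 Z=0
after 10: r0=0x52 r1=0xce r2=0xce r3=0x32  N=0 Z=0
-- IRQ taken; context saved, return-PC = 11 --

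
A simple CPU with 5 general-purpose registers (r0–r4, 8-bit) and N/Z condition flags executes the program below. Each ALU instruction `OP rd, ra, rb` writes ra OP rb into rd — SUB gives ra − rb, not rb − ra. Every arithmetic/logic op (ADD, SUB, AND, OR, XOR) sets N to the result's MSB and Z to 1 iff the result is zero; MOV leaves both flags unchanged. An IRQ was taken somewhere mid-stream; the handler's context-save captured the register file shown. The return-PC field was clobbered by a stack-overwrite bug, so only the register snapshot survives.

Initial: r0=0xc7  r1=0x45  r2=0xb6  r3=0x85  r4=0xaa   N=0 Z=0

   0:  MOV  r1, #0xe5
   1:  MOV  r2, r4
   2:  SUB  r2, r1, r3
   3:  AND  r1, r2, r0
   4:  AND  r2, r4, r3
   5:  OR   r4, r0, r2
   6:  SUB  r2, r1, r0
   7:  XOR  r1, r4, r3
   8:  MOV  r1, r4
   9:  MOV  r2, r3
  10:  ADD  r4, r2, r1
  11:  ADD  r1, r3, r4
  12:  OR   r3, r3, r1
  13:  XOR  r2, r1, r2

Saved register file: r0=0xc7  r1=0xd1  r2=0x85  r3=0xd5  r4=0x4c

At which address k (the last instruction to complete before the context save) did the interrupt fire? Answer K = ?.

after  0: r0=0xc7 r1=0xe5 r2=0xb6 r3=0x85 r4=0xaa  N=0 Z=0
after  1: r0=0xc7 r1=0xe5 r2=0xaa r3=0x85 r4=0xaa  N=0 Z=0
after  2: r0=0xc7 r1=0xe5 r2=0x60 r3=0x85 r4=0xaa  N=0 Z=0
after  3: r0=0xc7 r1=0x40 r2=0x60 r3=0x85 r4=0xaa  N=0 Z=0
after  4: r0=0xc7 r1=0x40 r2=0x80 r3=0x85 r4=0xaa  N=1 Z=0
after  5: r0=0xc7 r1=0x40 r2=0x80 r3=0x85 r4=0xc7  N=1 Z=0
after  6: r0=0xc7 r1=0x40 r2=0x79 r3=0x85 r4=0xc7  N=0 Z=0
after  7: r0=0xc7 r1=0x42 r2=0x79 r3=0x85 r4=0xc7  N=0 Z=0
after  8: r0=0xc7 r1=0xc7 r2=0x79 r3=0x85 r4=0xc7  N=0 Z=0
after  9: r0=0xc7 r1=0xc7 r2=0x85 r3=0x85 r4=0xc7  N=0 Z=0
after 10: r0=0xc7 r1=0xc7 r2=0x85 r3=0x85 r4=0x4c  N=0 Z=0
after 11: r0=0xc7 r1=0xd1 r2=0x85 r3=0x85 r4=0x4c  N=1 Z=0
after 12: r0=0xc7 r1=0xd1 r2=0x85 r3=0xd5 r4=0x4c  N=1 Z=0
-- IRQ taken; context saved, return-PC = 13 --

K = 12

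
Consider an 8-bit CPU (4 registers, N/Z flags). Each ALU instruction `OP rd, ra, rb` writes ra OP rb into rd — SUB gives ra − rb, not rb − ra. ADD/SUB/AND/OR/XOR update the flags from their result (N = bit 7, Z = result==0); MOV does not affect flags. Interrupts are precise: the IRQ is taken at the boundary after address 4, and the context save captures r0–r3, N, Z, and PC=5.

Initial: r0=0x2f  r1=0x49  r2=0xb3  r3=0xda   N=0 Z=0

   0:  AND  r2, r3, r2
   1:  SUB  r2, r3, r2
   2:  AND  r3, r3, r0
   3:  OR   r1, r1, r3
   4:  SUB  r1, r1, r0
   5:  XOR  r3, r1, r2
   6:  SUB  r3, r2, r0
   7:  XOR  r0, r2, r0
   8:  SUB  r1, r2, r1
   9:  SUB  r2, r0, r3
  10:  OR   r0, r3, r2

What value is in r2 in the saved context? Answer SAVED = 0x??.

after  0: r0=0x2f r1=0x49 r2=0x92 r3=0xda  N=1 Z=0
after  1: r0=0x2f r1=0x49 r2=0x48 r3=0xda  N=0 Z=0
after  2: r0=0x2f r1=0x49 r2=0x48 r3=0x0a  N=0 Z=0
after  3: r0=0x2f r1=0x4b r2=0x48 r3=0x0a  N=0 Z=0
after  4: r0=0x2f r1=0x1c r2=0x48 r3=0x0a  N=0 Z=0
-- IRQ taken; context saved, return-PC = 5 --

SAVED = 0x48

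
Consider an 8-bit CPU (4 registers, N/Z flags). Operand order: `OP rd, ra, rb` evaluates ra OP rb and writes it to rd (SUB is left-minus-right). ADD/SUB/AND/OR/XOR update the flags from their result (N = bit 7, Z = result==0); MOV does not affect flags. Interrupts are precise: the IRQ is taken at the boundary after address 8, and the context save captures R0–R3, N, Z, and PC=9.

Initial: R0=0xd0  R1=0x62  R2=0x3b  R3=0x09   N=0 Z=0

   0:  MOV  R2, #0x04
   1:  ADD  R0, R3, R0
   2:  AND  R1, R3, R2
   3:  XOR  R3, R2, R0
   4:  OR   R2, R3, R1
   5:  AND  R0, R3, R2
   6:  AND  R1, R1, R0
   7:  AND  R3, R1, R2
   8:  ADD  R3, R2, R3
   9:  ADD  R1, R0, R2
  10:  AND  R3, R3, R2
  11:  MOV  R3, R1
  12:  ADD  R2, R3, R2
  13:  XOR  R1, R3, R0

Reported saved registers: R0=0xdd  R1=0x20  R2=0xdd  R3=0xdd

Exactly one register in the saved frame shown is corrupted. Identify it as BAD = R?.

after  0: R0=0xd0 R1=0x62 R2=0x04 R3=0x09  N=0 Z=0
after  1: R0=0xd9 R1=0x62 R2=0x04 R3=0x09  N=1 Z=0
after  2: R0=0xd9 R1=0x00 R2=0x04 R3=0x09  N=0 Z=1
after  3: R0=0xd9 R1=0x00 R2=0x04 R3=0xdd  N=1 Z=0
after  4: R0=0xd9 R1=0x00 R2=0xdd R3=0xdd  N=1 Z=0
after  5: R0=0xdd R1=0x00 R2=0xdd R3=0xdd  N=1 Z=0
after  6: R0=0xdd R1=0x00 R2=0xdd R3=0xdd  N=0 Z=1
after  7: R0=0xdd R1=0x00 R2=0xdd R3=0x00  N=0 Z=1
after  8: R0=0xdd R1=0x00 R2=0xdd R3=0xdd  N=1 Z=0
-- IRQ taken; context saved, return-PC = 9 --
mismatch: R1: reported 0x20 vs actual 0x00

BAD = R1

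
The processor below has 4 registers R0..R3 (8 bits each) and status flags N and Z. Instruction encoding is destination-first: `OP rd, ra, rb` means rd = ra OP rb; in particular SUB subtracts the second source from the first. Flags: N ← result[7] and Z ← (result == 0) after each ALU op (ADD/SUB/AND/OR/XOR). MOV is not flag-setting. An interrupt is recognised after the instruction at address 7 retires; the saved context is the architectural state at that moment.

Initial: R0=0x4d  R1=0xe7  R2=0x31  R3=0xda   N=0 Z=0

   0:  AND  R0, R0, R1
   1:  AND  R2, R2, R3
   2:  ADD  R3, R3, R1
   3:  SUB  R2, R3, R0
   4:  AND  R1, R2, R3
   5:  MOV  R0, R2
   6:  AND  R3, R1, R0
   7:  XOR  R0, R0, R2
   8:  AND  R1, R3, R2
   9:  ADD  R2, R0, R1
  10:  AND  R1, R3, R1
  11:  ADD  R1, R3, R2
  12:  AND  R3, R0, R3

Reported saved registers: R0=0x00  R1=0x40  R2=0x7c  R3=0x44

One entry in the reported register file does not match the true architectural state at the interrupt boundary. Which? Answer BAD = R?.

after  0: R0=0x45 R1=0xe7 R2=0x31 R3=0xda  N=0 Z=0
after  1: R0=0x45 R1=0xe7 R2=0x10 R3=0xda  N=0 Z=0
after  2: R0=0x45 R1=0xe7 R2=0x10 R3=0xc1  N=1 Z=0
after  3: R0=0x45 R1=0xe7 R2=0x7c R3=0xc1  N=0 Z=0
after  4: R0=0x45 R1=0x40 R2=0x7c R3=0xc1  N=0 Z=0
after  5: R0=0x7c R1=0x40 R2=0x7c R3=0xc1  N=0 Z=0
after  6: R0=0x7c R1=0x40 R2=0x7c R3=0x40  N=0 Z=0
after  7: R0=0x00 R1=0x40 R2=0x7c R3=0x40  N=0 Z=1
-- IRQ taken; context saved, return-PC = 8 --
mismatch: R3: reported 0x44 vs actual 0x40

BAD = R3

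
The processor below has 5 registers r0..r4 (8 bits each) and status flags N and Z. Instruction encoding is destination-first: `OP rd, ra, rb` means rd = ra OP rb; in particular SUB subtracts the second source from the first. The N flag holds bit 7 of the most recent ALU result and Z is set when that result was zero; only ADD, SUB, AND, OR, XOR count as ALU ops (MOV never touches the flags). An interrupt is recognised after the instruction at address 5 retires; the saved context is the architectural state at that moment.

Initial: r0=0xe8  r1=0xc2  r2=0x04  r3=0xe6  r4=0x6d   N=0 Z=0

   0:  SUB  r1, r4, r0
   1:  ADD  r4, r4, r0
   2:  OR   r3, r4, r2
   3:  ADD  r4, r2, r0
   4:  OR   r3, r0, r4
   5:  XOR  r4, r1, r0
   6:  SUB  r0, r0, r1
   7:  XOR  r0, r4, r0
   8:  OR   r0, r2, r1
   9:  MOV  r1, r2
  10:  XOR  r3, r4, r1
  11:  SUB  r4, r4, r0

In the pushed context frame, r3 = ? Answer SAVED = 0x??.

SAVED = 0xec

after  0: r0=0xe8 r1=0x85 r2=0x04 r3=0xe6 r4=0x6d  N=1 Z=0
after  1: r0=0xe8 r1=0x85 r2=0x04 r3=0xe6 r4=0x55  N=0 Z=0
after  2: r0=0xe8 r1=0x85 r2=0x04 r3=0x55 r4=0x55  N=0 Z=0
after  3: r0=0xe8 r1=0x85 r2=0x04 r3=0x55 r4=0xec  N=1 Z=0
after  4: r0=0xe8 r1=0x85 r2=0x04 r3=0xec r4=0xec  N=1 Z=0
after  5: r0=0xe8 r1=0x85 r2=0x04 r3=0xec r4=0x6d  N=0 Z=0
-- IRQ taken; context saved, return-PC = 6 --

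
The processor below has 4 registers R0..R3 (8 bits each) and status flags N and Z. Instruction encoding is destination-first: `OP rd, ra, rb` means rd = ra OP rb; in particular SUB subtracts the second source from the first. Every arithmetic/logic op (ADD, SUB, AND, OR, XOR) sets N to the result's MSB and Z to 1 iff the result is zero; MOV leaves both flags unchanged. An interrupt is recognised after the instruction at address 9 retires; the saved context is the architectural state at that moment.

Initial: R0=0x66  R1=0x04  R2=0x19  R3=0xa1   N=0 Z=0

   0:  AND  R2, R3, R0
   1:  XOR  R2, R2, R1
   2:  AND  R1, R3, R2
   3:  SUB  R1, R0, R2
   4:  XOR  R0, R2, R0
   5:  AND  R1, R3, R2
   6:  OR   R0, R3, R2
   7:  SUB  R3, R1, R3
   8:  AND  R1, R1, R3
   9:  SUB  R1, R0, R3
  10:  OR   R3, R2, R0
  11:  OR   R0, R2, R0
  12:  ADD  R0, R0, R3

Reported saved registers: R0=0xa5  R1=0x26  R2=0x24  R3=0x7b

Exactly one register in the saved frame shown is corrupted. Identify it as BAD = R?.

after  0: R0=0x66 R1=0x04 R2=0x20 R3=0xa1  N=0 Z=0
after  1: R0=0x66 R1=0x04 R2=0x24 R3=0xa1  N=0 Z=0
after  2: R0=0x66 R1=0x20 R2=0x24 R3=0xa1  N=0 Z=0
after  3: R0=0x66 R1=0x42 R2=0x24 R3=0xa1  N=0 Z=0
after  4: R0=0x42 R1=0x42 R2=0x24 R3=0xa1  N=0 Z=0
after  5: R0=0x42 R1=0x20 R2=0x24 R3=0xa1  N=0 Z=0
after  6: R0=0xa5 R1=0x20 R2=0x24 R3=0xa1  N=1 Z=0
after  7: R0=0xa5 R1=0x20 R2=0x24 R3=0x7f  N=0 Z=0
after  8: R0=0xa5 R1=0x20 R2=0x24 R3=0x7f  N=0 Z=0
after  9: R0=0xa5 R1=0x26 R2=0x24 R3=0x7f  N=0 Z=0
-- IRQ taken; context saved, return-PC = 10 --
mismatch: R3: reported 0x7b vs actual 0x7f

BAD = R3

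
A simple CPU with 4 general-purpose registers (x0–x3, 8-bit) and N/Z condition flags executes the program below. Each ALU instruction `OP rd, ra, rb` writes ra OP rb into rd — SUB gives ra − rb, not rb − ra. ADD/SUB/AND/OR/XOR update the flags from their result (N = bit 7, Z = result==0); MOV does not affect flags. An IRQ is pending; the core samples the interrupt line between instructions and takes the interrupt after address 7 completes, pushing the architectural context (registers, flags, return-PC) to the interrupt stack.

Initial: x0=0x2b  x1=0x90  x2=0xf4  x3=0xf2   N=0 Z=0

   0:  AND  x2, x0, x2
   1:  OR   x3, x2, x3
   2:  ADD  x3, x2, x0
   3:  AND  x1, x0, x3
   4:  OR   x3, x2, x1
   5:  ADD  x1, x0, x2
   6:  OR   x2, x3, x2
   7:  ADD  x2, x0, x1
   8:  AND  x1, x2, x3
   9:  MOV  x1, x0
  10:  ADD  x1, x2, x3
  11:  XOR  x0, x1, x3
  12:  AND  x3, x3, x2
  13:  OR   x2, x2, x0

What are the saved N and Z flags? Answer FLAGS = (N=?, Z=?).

FLAGS = (N=0, Z=0)

after  0: x0=0x2b x1=0x90 x2=0x20 x3=0xf2  N=0 Z=0
after  1: x0=0x2b x1=0x90 x2=0x20 x3=0xf2  N=1 Z=0
after  2: x0=0x2b x1=0x90 x2=0x20 x3=0x4b  N=0 Z=0
after  3: x0=0x2b x1=0x0b x2=0x20 x3=0x4b  N=0 Z=0
after  4: x0=0x2b x1=0x0b x2=0x20 x3=0x2b  N=0 Z=0
after  5: x0=0x2b x1=0x4b x2=0x20 x3=0x2b  N=0 Z=0
after  6: x0=0x2b x1=0x4b x2=0x2b x3=0x2b  N=0 Z=0
after  7: x0=0x2b x1=0x4b x2=0x76 x3=0x2b  N=0 Z=0
-- IRQ taken; context saved, return-PC = 8 --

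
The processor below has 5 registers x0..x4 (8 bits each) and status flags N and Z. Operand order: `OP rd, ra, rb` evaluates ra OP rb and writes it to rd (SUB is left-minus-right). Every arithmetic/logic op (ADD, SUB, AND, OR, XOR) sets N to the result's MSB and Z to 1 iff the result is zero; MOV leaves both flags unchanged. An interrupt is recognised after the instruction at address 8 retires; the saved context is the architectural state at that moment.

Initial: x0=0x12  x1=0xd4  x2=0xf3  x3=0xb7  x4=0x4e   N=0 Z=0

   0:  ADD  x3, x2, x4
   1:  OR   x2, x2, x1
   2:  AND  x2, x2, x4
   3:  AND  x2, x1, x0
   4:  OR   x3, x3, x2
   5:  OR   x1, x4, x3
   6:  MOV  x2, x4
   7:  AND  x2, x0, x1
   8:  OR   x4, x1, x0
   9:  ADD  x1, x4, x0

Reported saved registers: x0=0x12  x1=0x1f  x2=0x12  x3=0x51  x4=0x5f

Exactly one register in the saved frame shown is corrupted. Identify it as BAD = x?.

BAD = x1

after  0: x0=0x12 x1=0xd4 x2=0xf3 x3=0x41 x4=0x4e  N=0 Z=0
after  1: x0=0x12 x1=0xd4 x2=0xf7 x3=0x41 x4=0x4e  N=1 Z=0
after  2: x0=0x12 x1=0xd4 x2=0x46 x3=0x41 x4=0x4e  N=0 Z=0
after  3: x0=0x12 x1=0xd4 x2=0x10 x3=0x41 x4=0x4e  N=0 Z=0
after  4: x0=0x12 x1=0xd4 x2=0x10 x3=0x51 x4=0x4e  N=0 Z=0
after  5: x0=0x12 x1=0x5f x2=0x10 x3=0x51 x4=0x4e  N=0 Z=0
after  6: x0=0x12 x1=0x5f x2=0x4e x3=0x51 x4=0x4e  N=0 Z=0
after  7: x0=0x12 x1=0x5f x2=0x12 x3=0x51 x4=0x4e  N=0 Z=0
after  8: x0=0x12 x1=0x5f x2=0x12 x3=0x51 x4=0x5f  N=0 Z=0
-- IRQ taken; context saved, return-PC = 9 --
mismatch: x1: reported 0x1f vs actual 0x5f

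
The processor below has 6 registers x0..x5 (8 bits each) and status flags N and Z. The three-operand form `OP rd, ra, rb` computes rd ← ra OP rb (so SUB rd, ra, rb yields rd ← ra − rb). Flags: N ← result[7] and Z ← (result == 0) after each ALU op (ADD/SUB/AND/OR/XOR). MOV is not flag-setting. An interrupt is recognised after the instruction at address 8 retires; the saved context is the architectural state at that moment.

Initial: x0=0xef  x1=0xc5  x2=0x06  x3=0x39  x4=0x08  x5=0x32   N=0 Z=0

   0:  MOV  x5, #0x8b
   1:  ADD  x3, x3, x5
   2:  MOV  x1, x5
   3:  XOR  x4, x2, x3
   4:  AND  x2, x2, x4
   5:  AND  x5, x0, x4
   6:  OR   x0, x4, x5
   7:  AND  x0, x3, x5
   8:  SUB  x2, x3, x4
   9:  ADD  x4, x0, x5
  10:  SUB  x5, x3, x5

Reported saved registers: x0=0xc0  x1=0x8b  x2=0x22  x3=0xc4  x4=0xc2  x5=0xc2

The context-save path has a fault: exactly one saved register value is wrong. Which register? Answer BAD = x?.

BAD = x2

after  0: x0=0xef x1=0xc5 x2=0x06 x3=0x39 x4=0x08 x5=0x8b  N=0 Z=0
after  1: x0=0xef x1=0xc5 x2=0x06 x3=0xc4 x4=0x08 x5=0x8b  N=1 Z=0
after  2: x0=0xef x1=0x8b x2=0x06 x3=0xc4 x4=0x08 x5=0x8b  N=1 Z=0
after  3: x0=0xef x1=0x8b x2=0x06 x3=0xc4 x4=0xc2 x5=0x8b  N=1 Z=0
after  4: x0=0xef x1=0x8b x2=0x02 x3=0xc4 x4=0xc2 x5=0x8b  N=0 Z=0
after  5: x0=0xef x1=0x8b x2=0x02 x3=0xc4 x4=0xc2 x5=0xc2  N=1 Z=0
after  6: x0=0xc2 x1=0x8b x2=0x02 x3=0xc4 x4=0xc2 x5=0xc2  N=1 Z=0
after  7: x0=0xc0 x1=0x8b x2=0x02 x3=0xc4 x4=0xc2 x5=0xc2  N=1 Z=0
after  8: x0=0xc0 x1=0x8b x2=0x02 x3=0xc4 x4=0xc2 x5=0xc2  N=0 Z=0
-- IRQ taken; context saved, return-PC = 9 --
mismatch: x2: reported 0x22 vs actual 0x02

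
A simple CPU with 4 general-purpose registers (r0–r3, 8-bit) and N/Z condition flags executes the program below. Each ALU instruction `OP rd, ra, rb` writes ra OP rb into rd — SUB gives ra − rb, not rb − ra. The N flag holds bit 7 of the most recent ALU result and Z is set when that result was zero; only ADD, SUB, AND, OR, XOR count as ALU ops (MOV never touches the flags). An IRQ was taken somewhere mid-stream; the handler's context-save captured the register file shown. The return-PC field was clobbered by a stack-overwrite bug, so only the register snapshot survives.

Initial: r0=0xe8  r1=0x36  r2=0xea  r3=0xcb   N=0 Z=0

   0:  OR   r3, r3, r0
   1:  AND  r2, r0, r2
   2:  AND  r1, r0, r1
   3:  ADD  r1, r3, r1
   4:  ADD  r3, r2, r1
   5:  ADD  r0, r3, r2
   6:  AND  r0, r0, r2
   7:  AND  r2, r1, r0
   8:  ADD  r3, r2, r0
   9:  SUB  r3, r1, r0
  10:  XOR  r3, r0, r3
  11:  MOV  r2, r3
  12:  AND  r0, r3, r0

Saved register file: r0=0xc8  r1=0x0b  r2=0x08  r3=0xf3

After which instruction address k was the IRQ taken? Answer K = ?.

after  0: r0=0xe8 r1=0x36 r2=0xea r3=0xeb  N=1 Z=0
after  1: r0=0xe8 r1=0x36 r2=0xe8 r3=0xeb  N=1 Z=0
after  2: r0=0xe8 r1=0x20 r2=0xe8 r3=0xeb  N=0 Z=0
after  3: r0=0xe8 r1=0x0b r2=0xe8 r3=0xeb  N=0 Z=0
after  4: r0=0xe8 r1=0x0b r2=0xe8 r3=0xf3  N=1 Z=0
after  5: r0=0xdb r1=0x0b r2=0xe8 r3=0xf3  N=1 Z=0
after  6: r0=0xc8 r1=0x0b r2=0xe8 r3=0xf3  N=1 Z=0
after  7: r0=0xc8 r1=0x0b r2=0x08 r3=0xf3  N=0 Z=0
-- IRQ taken; context saved, return-PC = 8 --

K = 7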